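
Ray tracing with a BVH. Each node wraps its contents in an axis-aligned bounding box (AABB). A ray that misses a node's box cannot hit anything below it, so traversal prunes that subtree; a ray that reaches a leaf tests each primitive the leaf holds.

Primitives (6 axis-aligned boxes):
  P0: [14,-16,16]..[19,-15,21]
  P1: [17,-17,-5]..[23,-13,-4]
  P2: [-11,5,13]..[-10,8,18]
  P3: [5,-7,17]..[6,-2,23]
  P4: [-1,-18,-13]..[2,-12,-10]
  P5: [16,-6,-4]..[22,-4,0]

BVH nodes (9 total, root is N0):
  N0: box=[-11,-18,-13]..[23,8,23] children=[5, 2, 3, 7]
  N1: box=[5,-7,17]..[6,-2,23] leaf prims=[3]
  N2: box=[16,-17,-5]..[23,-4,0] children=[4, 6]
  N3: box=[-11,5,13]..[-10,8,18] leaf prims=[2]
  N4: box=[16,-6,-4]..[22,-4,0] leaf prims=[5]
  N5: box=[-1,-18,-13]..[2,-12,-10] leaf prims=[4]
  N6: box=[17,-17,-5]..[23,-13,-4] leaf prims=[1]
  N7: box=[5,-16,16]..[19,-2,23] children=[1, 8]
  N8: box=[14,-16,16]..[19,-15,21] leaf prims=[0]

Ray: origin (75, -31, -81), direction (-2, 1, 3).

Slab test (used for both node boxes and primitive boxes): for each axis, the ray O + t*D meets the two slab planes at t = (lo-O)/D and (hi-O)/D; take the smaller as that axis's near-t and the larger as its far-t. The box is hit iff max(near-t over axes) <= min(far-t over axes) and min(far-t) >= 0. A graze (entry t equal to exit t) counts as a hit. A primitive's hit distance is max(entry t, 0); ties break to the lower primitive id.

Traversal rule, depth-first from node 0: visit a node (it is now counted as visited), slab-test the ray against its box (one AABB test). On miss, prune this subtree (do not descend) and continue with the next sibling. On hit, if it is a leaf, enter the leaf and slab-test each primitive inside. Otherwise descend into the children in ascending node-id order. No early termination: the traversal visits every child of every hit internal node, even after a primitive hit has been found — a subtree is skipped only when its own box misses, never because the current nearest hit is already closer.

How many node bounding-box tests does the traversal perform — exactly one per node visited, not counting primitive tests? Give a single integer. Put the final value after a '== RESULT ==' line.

Walk:
N0 x:[26,43] y:[13,39] z:[68/3,104/3] -> hit [26,104/3], descend [2, 3, 5, 7]
  N2 x:[26,59/2] y:[14,27] z:[76/3,27] -> hit [26,27], descend [4, 6]
    N4 x:[53/2,59/2] y:[25,27] z:[77/3,27] -> hit [53/2,27] leaf, test {P5@t=53/2}
    N6 x:[26,29] y:[14,18] z:[76/3,77/3] -> miss, prune
  N3 x:[85/2,43] y:[36,39] z:[94/3,33] -> miss, prune
  N5 x:[73/2,38] y:[13,19] z:[68/3,71/3] -> miss, prune
  N7 x:[28,35] y:[15,29] z:[97/3,104/3] -> miss, prune

Visited [0, 2, 4, 6, 3, 5, 7]. Tests: 7 box, 1 leaf. Nearest: P5.

== RESULT ==
7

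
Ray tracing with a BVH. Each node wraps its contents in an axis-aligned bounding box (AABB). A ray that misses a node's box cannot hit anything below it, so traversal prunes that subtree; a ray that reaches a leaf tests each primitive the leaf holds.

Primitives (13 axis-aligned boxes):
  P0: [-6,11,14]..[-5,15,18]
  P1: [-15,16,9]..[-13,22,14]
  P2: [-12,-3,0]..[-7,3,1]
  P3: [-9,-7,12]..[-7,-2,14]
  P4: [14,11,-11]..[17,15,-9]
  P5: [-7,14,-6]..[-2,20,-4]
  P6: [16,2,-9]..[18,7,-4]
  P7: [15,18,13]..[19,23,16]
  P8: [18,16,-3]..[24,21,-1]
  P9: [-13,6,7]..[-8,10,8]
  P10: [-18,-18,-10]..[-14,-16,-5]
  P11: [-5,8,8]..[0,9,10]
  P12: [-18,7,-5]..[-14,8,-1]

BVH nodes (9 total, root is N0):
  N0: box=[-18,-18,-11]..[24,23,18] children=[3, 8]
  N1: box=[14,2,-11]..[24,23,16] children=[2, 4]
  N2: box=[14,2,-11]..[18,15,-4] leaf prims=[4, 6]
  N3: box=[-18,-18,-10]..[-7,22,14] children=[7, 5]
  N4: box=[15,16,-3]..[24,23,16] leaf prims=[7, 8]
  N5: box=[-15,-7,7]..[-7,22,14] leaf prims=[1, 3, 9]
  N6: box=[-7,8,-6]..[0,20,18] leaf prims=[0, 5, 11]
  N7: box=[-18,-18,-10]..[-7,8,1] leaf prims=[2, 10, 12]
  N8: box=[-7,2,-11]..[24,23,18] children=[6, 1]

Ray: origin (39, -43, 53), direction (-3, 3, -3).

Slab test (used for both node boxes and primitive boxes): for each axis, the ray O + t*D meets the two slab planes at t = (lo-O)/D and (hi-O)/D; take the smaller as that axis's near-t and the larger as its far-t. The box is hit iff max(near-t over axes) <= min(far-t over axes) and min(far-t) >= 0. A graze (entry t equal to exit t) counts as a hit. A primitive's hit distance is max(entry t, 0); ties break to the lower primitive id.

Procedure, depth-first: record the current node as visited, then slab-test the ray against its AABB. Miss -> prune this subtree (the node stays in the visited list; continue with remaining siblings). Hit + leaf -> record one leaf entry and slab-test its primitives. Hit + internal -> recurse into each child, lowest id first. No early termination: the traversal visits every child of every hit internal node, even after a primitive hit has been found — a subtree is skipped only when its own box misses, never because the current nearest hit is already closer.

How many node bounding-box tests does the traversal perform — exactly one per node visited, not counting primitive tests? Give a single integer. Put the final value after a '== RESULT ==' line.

Trace the traversal:
N0 x:[5,19] y:[25/3,22] z:[35/3,64/3] -> hit [35/3,19], descend [3, 8]
  N3 x:[46/3,19] y:[25/3,65/3] z:[13,21] -> hit [46/3,19], descend [5, 7]
    N5 x:[46/3,18] y:[12,65/3] z:[13,46/3] -> hit [46/3,46/3] leaf, test {P1(miss), P3(miss), P9(miss)}
    N7 x:[46/3,19] y:[25/3,17] z:[52/3,21] -> miss, prune
  N8 x:[5,46/3] y:[15,22] z:[35/3,64/3] -> hit [15,46/3], descend [1, 6]
    N1 x:[5,25/3] y:[15,22] z:[37/3,64/3] -> miss, prune
    N6 x:[13,46/3] y:[17,21] z:[35/3,59/3] -> miss, prune

Visited [0, 3, 5, 7, 8, 1, 6]. Tests: 7 box, 1 leaf. Nearest: miss.

== RESULT ==
7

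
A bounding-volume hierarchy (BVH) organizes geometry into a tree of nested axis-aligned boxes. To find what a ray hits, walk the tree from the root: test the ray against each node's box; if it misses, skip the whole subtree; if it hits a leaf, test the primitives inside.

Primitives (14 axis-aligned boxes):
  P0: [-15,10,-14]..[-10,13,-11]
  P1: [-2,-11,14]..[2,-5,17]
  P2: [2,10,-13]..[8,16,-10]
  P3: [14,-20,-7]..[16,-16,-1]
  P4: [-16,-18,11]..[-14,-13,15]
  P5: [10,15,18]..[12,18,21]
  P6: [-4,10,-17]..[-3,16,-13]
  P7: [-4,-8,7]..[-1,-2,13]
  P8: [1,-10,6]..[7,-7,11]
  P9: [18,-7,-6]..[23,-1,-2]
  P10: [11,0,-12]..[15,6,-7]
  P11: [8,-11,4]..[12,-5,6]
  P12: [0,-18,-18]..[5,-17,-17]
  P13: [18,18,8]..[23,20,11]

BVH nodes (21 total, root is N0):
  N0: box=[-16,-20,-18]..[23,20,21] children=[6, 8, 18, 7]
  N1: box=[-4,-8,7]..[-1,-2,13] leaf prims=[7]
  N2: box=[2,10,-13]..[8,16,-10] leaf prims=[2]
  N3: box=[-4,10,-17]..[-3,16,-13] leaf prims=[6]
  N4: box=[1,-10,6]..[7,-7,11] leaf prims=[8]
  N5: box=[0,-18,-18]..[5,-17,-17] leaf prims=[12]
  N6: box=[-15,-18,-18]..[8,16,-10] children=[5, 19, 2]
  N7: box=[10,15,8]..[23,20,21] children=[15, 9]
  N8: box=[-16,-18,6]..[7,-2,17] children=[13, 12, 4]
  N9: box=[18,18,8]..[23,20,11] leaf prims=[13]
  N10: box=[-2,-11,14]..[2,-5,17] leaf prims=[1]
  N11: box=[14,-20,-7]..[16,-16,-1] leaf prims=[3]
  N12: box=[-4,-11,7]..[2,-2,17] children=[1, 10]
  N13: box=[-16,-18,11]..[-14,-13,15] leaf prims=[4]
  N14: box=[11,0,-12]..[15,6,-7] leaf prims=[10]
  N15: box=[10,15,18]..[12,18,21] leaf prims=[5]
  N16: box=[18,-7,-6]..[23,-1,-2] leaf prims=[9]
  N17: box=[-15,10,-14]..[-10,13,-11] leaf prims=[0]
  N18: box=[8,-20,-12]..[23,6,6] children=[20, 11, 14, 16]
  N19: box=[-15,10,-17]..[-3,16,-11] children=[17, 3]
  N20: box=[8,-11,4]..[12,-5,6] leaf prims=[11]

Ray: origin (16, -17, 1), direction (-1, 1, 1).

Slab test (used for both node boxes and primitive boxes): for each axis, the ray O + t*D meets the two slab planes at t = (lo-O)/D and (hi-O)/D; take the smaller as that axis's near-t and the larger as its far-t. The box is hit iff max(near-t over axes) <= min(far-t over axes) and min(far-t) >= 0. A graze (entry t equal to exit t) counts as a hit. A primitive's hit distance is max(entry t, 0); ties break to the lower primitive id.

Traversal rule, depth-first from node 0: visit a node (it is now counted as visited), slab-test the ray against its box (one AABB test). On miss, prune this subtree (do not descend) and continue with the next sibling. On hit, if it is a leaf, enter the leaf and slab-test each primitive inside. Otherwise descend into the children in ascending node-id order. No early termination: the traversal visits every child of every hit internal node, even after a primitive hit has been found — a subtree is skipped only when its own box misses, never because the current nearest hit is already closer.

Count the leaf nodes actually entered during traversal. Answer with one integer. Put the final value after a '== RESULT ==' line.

Trace the traversal:
N0 x:[-7,32] y:[-3,37] z:[-19,20] -> hit [-3,20], descend [6, 7, 8, 18]
  N6 x:[8,31] y:[-1,33] z:[-19,-11] -> miss, prune
  N7 x:[-7,6] y:[32,37] z:[7,20] -> miss, prune
  N8 x:[9,32] y:[-1,15] z:[5,16] -> hit [9,15], descend [4, 12, 13]
    N4 x:[9,15] y:[7,10] z:[5,10] -> hit [9,10] leaf, test {P8@t=9}
    N12 x:[14,20] y:[6,15] z:[6,16] -> hit [14,15], descend [1, 10]
      N1 x:[17,20] y:[9,15] z:[6,12] -> miss, prune
      N10 x:[14,18] y:[6,12] z:[13,16] -> miss, prune
    N13 x:[30,32] y:[-1,4] z:[10,14] -> miss, prune
  N18 x:[-7,8] y:[-3,23] z:[-13,5] -> hit [-3,5], descend [11, 14, 16, 20]
    N11 x:[0,2] y:[-3,1] z:[-8,-2] -> miss, prune
    N14 x:[1,5] y:[17,23] z:[-13,-8] -> miss, prune
    N16 x:[-7,-2] y:[10,16] z:[-7,-3] -> miss, prune
    N20 x:[4,8] y:[6,12] z:[3,5] -> miss, prune

order=[0, 6, 7, 8, 4, 12, 1, 10, 13, 18, 11, 14, 16, 20]  |boxes|=14  |leaves|=1  hit=P8

== RESULT ==
1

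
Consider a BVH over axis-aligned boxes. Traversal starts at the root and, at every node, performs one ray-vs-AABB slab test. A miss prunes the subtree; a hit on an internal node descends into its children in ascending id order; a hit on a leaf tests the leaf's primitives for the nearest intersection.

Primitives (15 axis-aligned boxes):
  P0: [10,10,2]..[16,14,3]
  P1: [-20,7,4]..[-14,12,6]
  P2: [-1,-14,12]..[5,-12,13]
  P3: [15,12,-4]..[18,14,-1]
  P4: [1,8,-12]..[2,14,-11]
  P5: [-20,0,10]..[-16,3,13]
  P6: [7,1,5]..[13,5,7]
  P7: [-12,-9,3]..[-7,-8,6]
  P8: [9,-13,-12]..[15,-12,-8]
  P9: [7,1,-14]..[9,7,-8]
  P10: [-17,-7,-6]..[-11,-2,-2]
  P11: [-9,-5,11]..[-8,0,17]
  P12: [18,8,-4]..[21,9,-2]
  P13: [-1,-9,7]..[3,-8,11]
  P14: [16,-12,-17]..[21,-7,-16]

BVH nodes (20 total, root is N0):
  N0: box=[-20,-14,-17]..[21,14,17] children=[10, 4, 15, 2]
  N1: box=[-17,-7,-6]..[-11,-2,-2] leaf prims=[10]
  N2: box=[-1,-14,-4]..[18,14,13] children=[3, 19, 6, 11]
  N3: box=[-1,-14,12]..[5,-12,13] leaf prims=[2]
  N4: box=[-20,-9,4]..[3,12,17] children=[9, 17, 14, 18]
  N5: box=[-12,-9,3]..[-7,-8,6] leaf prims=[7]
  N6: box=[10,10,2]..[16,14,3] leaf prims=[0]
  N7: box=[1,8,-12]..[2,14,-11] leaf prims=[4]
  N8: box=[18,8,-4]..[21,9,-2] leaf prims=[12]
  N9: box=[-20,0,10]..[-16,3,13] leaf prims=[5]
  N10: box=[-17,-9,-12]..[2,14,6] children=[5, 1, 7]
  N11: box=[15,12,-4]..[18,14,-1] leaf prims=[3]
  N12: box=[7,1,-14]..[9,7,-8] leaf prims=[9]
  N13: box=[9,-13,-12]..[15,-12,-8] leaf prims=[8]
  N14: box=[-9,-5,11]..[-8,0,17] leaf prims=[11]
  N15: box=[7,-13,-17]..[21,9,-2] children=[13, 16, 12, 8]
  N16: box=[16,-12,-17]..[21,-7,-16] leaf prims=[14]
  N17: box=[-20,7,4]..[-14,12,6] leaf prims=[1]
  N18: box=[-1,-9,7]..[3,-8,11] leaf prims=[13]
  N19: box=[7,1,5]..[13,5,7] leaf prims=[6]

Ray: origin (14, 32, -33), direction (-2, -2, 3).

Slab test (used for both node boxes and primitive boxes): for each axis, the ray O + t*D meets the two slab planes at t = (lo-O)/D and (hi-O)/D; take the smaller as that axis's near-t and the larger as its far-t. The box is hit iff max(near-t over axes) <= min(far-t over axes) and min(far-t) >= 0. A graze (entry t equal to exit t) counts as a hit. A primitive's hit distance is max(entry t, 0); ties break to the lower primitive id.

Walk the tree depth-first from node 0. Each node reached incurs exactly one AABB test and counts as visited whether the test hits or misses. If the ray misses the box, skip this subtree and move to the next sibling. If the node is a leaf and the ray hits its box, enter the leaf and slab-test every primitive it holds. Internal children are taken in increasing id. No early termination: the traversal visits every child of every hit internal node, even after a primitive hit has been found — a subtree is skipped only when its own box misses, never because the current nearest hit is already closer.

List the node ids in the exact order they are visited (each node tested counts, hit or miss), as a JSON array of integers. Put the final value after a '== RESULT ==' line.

Traverse from the root:
N0 x:[-7/2,17] y:[9,23] z:[16/3,50/3] -> hit [9,50/3], descend [2, 4, 10, 15]
  N2 x:[-2,15/2] y:[9,23] z:[29/3,46/3] -> miss, prune
  N4 x:[11/2,17] y:[10,41/2] z:[37/3,50/3] -> hit [37/3,50/3], descend [9, 14, 17, 18]
    N9 x:[15,17] y:[29/2,16] z:[43/3,46/3] -> hit [15,46/3] leaf, test {P5@t=15}
    N14 x:[11,23/2] y:[16,37/2] z:[44/3,50/3] -> miss, prune
    N17 x:[14,17] y:[10,25/2] z:[37/3,13] -> miss, prune
    N18 x:[11/2,15/2] y:[20,41/2] z:[40/3,44/3] -> miss, prune
  N10 x:[6,31/2] y:[9,41/2] z:[7,13] -> hit [9,13], descend [1, 5, 7]
    N1 x:[25/2,31/2] y:[17,39/2] z:[9,31/3] -> miss, prune
    N5 x:[21/2,13] y:[20,41/2] z:[12,13] -> miss, prune
    N7 x:[6,13/2] y:[9,12] z:[7,22/3] -> miss, prune
  N15 x:[-7/2,7/2] y:[23/2,45/2] z:[16/3,31/3] -> miss, prune

Summary -> nodes [0, 2, 4, 9, 14, 17, 18, 10, 1, 5, 7, 15]; box-tests=12; leaf-entries=1; first=P5

== RESULT ==
[0, 2, 4, 9, 14, 17, 18, 10, 1, 5, 7, 15]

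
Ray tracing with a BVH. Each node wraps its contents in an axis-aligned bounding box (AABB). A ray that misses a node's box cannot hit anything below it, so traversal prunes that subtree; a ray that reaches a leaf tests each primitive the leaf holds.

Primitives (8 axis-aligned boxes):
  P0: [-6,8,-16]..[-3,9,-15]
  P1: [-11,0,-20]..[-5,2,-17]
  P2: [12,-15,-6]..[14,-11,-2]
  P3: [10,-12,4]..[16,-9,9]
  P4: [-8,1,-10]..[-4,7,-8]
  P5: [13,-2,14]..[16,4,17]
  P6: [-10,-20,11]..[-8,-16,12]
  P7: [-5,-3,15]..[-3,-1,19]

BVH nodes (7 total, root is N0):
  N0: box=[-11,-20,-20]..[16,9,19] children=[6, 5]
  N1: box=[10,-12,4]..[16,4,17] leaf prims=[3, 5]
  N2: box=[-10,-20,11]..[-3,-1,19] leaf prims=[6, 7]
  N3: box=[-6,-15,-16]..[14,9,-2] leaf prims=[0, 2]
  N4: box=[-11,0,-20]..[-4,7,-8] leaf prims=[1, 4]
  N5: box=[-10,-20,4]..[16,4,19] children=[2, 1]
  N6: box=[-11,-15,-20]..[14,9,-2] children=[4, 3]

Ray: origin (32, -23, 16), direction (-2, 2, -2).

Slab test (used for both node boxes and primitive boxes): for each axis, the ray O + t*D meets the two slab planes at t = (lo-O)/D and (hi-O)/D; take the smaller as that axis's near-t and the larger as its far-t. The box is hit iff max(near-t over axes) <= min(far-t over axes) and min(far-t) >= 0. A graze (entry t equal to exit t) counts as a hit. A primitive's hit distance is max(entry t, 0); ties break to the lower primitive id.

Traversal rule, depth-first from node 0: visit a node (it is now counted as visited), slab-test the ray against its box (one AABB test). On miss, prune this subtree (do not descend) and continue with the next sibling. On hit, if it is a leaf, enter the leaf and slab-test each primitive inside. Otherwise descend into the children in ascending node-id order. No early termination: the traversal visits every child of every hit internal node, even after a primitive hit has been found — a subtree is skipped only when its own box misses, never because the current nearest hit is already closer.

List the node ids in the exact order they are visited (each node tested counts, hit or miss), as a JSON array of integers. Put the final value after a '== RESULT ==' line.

Trace the traversal:
N0 x:[8,43/2] y:[3/2,16] z:[-3/2,18] -> hit [8,16], descend [5, 6]
  N5 x:[8,21] y:[3/2,27/2] z:[-3/2,6] -> miss, prune
  N6 x:[9,43/2] y:[4,16] z:[9,18] -> hit [9,16], descend [3, 4]
    N3 x:[9,19] y:[4,16] z:[9,16] -> hit [9,16] leaf, test {P0(miss), P2(miss)}
    N4 x:[18,43/2] y:[23/2,15] z:[12,18] -> miss, prune

order=[0, 5, 6, 3, 4]  |boxes|=5  |leaves|=1  hit=miss

== RESULT ==
[0, 5, 6, 3, 4]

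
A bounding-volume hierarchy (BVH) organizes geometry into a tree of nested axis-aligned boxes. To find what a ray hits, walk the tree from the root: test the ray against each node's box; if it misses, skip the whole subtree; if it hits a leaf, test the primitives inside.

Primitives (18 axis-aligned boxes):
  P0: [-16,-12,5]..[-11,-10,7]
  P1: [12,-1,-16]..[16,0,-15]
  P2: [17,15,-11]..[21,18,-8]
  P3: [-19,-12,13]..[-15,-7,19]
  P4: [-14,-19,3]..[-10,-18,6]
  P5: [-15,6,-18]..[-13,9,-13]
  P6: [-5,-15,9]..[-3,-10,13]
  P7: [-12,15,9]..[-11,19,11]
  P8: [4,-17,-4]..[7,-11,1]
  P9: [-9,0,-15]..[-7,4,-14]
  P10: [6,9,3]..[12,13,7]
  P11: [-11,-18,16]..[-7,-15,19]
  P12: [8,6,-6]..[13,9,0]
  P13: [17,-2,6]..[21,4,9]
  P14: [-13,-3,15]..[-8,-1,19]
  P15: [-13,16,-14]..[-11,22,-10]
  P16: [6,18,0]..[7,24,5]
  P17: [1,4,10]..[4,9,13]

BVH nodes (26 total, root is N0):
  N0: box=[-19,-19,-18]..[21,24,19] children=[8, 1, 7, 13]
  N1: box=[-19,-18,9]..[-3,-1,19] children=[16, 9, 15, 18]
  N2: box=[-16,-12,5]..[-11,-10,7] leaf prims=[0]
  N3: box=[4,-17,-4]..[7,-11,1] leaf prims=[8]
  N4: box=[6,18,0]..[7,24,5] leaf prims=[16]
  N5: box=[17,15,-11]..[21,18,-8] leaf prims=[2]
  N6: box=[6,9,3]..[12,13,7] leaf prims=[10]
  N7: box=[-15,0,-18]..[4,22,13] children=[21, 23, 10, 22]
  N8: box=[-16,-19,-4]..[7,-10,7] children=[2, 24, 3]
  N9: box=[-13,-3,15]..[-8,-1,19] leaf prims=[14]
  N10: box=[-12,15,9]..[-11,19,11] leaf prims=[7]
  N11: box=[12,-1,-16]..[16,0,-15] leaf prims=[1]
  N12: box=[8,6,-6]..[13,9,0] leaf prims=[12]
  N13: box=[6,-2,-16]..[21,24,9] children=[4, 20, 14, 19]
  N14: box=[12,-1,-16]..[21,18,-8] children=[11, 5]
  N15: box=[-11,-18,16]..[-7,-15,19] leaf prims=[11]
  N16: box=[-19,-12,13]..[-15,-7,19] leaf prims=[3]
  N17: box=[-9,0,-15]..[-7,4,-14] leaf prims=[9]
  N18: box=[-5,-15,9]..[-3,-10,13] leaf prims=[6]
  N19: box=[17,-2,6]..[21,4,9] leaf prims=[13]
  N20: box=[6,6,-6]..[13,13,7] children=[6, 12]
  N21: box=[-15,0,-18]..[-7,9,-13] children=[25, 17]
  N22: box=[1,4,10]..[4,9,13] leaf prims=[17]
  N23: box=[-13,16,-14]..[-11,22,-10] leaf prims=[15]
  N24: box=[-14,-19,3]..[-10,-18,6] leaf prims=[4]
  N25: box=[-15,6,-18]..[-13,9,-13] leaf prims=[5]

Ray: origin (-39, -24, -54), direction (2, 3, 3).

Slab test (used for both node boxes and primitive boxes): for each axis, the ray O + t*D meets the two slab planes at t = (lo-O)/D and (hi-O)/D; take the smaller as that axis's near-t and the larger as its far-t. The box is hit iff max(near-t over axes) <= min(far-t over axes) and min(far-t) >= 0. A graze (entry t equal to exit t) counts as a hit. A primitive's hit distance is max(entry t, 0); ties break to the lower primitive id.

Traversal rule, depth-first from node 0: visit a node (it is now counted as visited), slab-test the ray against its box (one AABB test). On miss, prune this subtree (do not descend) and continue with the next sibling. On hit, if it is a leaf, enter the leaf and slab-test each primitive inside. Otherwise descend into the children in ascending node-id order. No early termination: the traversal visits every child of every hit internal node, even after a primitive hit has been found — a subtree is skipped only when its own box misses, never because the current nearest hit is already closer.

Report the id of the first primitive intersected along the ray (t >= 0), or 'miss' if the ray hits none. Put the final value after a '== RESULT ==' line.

Traverse from the root:
N0 x:[10,30] y:[5/3,16] z:[12,73/3] -> hit [12,16], descend [1, 7, 8, 13]
  N1 x:[10,18] y:[2,23/3] z:[21,73/3] -> miss, prune
  N7 x:[12,43/2] y:[8,46/3] z:[12,67/3] -> hit [12,46/3], descend [10, 21, 22, 23]
    N10 x:[27/2,14] y:[13,43/3] z:[21,65/3] -> miss, prune
    N21 x:[12,16] y:[8,11] z:[12,41/3] -> miss, prune
    N22 x:[20,43/2] y:[28/3,11] z:[64/3,67/3] -> miss, prune
    N23 x:[13,14] y:[40/3,46/3] z:[40/3,44/3] -> hit [40/3,14] leaf, test {P15@t=40/3}
  N8 x:[23/2,23] y:[5/3,14/3] z:[50/3,61/3] -> miss, prune
  N13 x:[45/2,30] y:[22/3,16] z:[38/3,21] -> miss, prune

order=[0, 1, 7, 10, 21, 22, 23, 8, 13]  |boxes|=9  |leaves|=1  hit=P15

== RESULT ==
15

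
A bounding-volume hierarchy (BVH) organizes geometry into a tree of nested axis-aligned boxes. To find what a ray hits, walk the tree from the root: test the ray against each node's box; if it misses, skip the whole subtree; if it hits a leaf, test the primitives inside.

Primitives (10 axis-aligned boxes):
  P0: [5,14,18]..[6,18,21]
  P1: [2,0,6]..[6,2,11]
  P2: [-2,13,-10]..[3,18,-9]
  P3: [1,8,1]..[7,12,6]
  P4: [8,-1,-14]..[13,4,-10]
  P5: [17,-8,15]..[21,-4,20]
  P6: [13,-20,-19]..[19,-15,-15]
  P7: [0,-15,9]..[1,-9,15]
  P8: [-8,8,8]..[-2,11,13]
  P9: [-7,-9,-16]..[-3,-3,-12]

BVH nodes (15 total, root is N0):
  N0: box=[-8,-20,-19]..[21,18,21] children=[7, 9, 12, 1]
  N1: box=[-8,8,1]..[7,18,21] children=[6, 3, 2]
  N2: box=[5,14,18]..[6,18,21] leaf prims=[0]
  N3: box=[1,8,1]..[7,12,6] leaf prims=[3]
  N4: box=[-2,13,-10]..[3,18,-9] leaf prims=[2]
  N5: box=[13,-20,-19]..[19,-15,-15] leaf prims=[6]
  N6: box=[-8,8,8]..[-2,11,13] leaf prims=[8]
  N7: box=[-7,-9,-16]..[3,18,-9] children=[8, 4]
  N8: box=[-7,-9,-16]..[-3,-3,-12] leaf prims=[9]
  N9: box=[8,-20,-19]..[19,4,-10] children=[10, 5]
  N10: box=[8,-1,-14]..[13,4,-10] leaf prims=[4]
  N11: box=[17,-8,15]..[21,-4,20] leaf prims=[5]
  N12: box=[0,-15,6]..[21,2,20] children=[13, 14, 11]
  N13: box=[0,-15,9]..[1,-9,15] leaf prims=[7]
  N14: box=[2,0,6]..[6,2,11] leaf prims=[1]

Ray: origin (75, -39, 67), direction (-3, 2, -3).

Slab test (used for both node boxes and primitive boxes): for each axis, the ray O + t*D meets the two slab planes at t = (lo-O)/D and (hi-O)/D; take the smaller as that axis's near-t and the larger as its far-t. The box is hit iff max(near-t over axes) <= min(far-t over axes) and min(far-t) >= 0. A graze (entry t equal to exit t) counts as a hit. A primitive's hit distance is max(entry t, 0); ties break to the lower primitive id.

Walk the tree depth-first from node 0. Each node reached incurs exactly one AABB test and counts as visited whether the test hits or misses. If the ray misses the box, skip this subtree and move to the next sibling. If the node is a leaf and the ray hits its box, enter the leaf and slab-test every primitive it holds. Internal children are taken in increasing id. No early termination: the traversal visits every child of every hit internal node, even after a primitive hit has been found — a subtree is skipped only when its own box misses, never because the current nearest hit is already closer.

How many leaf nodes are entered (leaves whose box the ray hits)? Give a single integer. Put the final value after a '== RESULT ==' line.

Walk:
N0 x:[18,83/3] y:[19/2,57/2] z:[46/3,86/3] -> hit [18,83/3], descend [1, 7, 9, 12]
  N1 x:[68/3,83/3] y:[47/2,57/2] z:[46/3,22] -> miss, prune
  N7 x:[24,82/3] y:[15,57/2] z:[76/3,83/3] -> hit [76/3,82/3], descend [4, 8]
    N4 x:[24,77/3] y:[26,57/2] z:[76/3,77/3] -> miss, prune
    N8 x:[26,82/3] y:[15,18] z:[79/3,83/3] -> miss, prune
  N9 x:[56/3,67/3] y:[19/2,43/2] z:[77/3,86/3] -> miss, prune
  N12 x:[18,25] y:[12,41/2] z:[47/3,61/3] -> hit [18,61/3], descend [11, 13, 14]
    N11 x:[18,58/3] y:[31/2,35/2] z:[47/3,52/3] -> miss, prune
    N13 x:[74/3,25] y:[12,15] z:[52/3,58/3] -> miss, prune
    N14 x:[23,73/3] y:[39/2,41/2] z:[56/3,61/3] -> miss, prune

Visited [0, 1, 7, 4, 8, 9, 12, 11, 13, 14]. Tests: 10 box, 0 leaf. Nearest: miss.

== RESULT ==
0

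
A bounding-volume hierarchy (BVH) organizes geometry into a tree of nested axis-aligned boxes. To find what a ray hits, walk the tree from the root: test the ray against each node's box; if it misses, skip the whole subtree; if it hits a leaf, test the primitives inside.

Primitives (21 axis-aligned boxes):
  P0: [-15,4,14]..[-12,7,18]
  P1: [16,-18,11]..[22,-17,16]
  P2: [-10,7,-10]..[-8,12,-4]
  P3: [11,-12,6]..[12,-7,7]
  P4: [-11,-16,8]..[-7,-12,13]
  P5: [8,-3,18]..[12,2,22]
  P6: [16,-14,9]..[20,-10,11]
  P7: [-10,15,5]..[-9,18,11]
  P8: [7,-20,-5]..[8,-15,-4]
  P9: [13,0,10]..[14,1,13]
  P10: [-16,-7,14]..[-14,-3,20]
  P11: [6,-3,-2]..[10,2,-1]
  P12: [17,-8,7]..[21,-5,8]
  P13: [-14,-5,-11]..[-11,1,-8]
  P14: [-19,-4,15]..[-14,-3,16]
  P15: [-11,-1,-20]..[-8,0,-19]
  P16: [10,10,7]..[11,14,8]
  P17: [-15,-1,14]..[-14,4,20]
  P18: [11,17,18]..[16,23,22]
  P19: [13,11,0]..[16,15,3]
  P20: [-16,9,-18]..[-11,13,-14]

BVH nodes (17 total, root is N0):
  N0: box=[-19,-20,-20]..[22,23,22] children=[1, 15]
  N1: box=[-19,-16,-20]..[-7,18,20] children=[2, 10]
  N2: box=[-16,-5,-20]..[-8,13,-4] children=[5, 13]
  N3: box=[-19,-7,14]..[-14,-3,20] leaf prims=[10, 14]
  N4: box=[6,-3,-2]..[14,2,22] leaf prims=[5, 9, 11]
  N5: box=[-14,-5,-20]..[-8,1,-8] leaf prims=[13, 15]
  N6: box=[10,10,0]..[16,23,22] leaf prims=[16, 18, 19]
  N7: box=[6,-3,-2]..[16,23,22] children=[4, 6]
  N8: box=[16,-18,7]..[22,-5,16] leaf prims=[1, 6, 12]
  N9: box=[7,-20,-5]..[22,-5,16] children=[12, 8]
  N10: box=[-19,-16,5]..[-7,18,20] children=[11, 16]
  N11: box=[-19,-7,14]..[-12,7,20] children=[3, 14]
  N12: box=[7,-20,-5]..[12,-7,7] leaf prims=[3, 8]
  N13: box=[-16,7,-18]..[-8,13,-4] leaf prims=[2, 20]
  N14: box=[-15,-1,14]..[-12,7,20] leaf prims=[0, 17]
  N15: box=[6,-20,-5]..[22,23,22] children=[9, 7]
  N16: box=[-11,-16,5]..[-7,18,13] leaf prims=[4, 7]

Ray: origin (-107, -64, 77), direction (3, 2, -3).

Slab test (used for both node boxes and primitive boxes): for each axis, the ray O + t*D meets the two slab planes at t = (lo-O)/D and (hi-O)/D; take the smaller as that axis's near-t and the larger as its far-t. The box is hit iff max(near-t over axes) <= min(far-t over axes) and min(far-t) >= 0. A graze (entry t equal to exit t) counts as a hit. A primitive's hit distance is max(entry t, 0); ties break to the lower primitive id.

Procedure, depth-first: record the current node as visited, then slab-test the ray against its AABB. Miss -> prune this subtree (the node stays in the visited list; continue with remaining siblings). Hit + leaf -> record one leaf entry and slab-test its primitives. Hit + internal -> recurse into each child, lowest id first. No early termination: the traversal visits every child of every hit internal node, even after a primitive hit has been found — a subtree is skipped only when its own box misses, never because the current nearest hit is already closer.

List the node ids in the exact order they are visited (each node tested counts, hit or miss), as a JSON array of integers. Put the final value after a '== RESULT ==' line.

Traverse from the root:
N0 x:[88/3,43] y:[22,87/2] z:[55/3,97/3] -> hit [88/3,97/3], descend [1, 15]
  N1 x:[88/3,100/3] y:[24,41] z:[19,97/3] -> hit [88/3,97/3], descend [2, 10]
    N2 x:[91/3,33] y:[59/2,77/2] z:[27,97/3] -> hit [91/3,97/3], descend [5, 13]
      N5 x:[31,33] y:[59/2,65/2] z:[85/3,97/3] -> hit [31,97/3] leaf, test {P13(miss), P15@t=32}
      N13 x:[91/3,33] y:[71/2,77/2] z:[27,95/3] -> miss, prune
    N10 x:[88/3,100/3] y:[24,41] z:[19,24] -> miss, prune
  N15 x:[113/3,43] y:[22,87/2] z:[55/3,82/3] -> miss, prune

7 AABB tests over nodes [0, 1, 2, 5, 13, 10, 15]; 1 leaf entered; closest P15.

== RESULT ==
[0, 1, 2, 5, 13, 10, 15]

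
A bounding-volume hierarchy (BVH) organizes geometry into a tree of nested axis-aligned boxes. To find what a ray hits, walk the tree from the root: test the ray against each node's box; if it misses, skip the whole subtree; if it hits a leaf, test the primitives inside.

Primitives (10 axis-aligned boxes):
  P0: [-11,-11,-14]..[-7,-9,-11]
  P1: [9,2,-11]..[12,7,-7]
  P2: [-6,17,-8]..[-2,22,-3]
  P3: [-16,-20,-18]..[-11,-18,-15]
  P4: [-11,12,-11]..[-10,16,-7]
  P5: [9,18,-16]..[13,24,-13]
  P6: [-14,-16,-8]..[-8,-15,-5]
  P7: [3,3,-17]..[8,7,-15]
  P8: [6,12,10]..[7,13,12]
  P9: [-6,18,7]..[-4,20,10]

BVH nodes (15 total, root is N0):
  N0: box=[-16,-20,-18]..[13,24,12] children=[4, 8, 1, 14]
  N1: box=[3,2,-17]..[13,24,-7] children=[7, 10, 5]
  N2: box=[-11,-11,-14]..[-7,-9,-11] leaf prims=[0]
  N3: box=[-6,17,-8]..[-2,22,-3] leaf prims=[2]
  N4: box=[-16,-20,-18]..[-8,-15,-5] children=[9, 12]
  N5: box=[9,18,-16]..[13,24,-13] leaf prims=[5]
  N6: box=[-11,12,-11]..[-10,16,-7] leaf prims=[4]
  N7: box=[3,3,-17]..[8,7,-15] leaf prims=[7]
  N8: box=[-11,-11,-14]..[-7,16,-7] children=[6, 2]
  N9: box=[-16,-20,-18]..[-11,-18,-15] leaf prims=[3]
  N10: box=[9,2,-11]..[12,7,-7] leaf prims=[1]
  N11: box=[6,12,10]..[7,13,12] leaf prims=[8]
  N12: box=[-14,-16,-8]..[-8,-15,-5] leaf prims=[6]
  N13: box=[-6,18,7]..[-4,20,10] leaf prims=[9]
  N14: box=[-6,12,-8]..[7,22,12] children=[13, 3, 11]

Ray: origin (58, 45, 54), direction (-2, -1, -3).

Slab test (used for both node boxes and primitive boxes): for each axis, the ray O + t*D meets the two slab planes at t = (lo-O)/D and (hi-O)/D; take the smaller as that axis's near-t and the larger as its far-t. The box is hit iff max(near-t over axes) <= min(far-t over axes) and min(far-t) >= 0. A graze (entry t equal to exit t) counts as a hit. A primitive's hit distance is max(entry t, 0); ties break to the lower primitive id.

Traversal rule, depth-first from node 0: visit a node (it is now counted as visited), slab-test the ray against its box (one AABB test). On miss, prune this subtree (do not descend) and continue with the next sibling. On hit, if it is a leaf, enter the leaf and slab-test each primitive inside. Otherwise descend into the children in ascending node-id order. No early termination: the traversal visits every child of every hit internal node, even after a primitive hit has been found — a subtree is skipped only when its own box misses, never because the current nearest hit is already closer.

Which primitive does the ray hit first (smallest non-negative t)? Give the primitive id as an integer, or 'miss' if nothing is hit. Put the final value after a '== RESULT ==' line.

Traverse from the root:
N0 x:[45/2,37] y:[21,65] z:[14,24] -> hit [45/2,24], descend [1, 4, 8, 14]
  N1 x:[45/2,55/2] y:[21,43] z:[61/3,71/3] -> hit [45/2,71/3], descend [5, 7, 10]
    N5 x:[45/2,49/2] y:[21,27] z:[67/3,70/3] -> hit [45/2,70/3] leaf, test {P5@t=45/2}
    N7 x:[25,55/2] y:[38,42] z:[23,71/3] -> miss, prune
    N10 x:[23,49/2] y:[38,43] z:[61/3,65/3] -> miss, prune
  N4 x:[33,37] y:[60,65] z:[59/3,24] -> miss, prune
  N8 x:[65/2,69/2] y:[29,56] z:[61/3,68/3] -> miss, prune
  N14 x:[51/2,32] y:[23,33] z:[14,62/3] -> miss, prune

Summary -> nodes [0, 1, 5, 7, 10, 4, 8, 14]; box-tests=8; leaf-entries=1; first=P5

== RESULT ==
5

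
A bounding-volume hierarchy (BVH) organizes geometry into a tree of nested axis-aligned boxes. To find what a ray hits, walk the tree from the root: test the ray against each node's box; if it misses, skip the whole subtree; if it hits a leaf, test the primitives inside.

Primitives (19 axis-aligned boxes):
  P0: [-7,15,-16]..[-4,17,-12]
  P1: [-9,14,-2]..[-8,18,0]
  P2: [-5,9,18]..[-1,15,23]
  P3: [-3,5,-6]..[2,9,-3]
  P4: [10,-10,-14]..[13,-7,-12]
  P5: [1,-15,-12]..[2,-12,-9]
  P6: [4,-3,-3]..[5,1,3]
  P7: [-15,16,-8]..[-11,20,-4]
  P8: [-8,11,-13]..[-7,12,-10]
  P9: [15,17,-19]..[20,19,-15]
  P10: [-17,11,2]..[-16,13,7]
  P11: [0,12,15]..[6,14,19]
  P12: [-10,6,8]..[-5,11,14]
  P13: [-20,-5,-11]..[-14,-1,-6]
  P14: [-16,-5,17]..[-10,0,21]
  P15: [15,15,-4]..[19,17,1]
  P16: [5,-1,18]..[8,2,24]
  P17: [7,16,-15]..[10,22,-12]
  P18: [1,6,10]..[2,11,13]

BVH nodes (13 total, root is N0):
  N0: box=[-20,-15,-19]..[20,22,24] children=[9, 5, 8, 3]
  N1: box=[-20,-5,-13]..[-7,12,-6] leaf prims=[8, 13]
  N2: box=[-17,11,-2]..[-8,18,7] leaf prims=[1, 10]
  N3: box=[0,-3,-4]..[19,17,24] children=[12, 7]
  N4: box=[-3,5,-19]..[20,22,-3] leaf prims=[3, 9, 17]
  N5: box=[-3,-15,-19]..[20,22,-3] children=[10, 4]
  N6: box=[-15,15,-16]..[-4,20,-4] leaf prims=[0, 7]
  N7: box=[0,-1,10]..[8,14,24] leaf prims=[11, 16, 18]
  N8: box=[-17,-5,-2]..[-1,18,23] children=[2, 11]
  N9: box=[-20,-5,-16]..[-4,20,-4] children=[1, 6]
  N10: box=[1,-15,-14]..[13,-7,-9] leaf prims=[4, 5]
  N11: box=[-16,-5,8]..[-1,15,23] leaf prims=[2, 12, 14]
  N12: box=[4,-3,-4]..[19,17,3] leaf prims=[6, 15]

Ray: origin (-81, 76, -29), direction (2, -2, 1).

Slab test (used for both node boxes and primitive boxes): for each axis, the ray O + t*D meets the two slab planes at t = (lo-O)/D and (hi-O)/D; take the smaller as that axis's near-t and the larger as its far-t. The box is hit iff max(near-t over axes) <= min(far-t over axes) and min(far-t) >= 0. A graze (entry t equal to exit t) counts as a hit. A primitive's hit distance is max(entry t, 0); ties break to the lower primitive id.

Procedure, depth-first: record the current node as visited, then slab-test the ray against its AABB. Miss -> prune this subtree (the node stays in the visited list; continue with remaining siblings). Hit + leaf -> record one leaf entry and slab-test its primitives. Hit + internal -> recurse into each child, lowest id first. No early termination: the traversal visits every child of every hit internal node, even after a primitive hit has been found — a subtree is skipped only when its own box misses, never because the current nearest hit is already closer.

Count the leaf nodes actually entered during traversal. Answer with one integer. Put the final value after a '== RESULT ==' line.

Traverse from the root:
N0 x:[61/2,101/2] y:[27,91/2] z:[10,53] -> hit [61/2,91/2], descend [3, 5, 8, 9]
  N3 x:[81/2,50] y:[59/2,79/2] z:[25,53] -> miss, prune
  N5 x:[39,101/2] y:[27,91/2] z:[10,26] -> miss, prune
  N8 x:[32,40] y:[29,81/2] z:[27,52] -> hit [32,40], descend [2, 11]
    N2 x:[32,73/2] y:[29,65/2] z:[27,36] -> hit [32,65/2] leaf, test {P1(miss), P10@t=32}
    N11 x:[65/2,40] y:[61/2,81/2] z:[37,52] -> hit [37,40] leaf, test {P2(miss), P12(miss), P14(miss)}
  N9 x:[61/2,77/2] y:[28,81/2] z:[13,25] -> miss, prune

Summary -> nodes [0, 3, 5, 8, 2, 11, 9]; box-tests=7; leaf-entries=2; first=P10

== RESULT ==
2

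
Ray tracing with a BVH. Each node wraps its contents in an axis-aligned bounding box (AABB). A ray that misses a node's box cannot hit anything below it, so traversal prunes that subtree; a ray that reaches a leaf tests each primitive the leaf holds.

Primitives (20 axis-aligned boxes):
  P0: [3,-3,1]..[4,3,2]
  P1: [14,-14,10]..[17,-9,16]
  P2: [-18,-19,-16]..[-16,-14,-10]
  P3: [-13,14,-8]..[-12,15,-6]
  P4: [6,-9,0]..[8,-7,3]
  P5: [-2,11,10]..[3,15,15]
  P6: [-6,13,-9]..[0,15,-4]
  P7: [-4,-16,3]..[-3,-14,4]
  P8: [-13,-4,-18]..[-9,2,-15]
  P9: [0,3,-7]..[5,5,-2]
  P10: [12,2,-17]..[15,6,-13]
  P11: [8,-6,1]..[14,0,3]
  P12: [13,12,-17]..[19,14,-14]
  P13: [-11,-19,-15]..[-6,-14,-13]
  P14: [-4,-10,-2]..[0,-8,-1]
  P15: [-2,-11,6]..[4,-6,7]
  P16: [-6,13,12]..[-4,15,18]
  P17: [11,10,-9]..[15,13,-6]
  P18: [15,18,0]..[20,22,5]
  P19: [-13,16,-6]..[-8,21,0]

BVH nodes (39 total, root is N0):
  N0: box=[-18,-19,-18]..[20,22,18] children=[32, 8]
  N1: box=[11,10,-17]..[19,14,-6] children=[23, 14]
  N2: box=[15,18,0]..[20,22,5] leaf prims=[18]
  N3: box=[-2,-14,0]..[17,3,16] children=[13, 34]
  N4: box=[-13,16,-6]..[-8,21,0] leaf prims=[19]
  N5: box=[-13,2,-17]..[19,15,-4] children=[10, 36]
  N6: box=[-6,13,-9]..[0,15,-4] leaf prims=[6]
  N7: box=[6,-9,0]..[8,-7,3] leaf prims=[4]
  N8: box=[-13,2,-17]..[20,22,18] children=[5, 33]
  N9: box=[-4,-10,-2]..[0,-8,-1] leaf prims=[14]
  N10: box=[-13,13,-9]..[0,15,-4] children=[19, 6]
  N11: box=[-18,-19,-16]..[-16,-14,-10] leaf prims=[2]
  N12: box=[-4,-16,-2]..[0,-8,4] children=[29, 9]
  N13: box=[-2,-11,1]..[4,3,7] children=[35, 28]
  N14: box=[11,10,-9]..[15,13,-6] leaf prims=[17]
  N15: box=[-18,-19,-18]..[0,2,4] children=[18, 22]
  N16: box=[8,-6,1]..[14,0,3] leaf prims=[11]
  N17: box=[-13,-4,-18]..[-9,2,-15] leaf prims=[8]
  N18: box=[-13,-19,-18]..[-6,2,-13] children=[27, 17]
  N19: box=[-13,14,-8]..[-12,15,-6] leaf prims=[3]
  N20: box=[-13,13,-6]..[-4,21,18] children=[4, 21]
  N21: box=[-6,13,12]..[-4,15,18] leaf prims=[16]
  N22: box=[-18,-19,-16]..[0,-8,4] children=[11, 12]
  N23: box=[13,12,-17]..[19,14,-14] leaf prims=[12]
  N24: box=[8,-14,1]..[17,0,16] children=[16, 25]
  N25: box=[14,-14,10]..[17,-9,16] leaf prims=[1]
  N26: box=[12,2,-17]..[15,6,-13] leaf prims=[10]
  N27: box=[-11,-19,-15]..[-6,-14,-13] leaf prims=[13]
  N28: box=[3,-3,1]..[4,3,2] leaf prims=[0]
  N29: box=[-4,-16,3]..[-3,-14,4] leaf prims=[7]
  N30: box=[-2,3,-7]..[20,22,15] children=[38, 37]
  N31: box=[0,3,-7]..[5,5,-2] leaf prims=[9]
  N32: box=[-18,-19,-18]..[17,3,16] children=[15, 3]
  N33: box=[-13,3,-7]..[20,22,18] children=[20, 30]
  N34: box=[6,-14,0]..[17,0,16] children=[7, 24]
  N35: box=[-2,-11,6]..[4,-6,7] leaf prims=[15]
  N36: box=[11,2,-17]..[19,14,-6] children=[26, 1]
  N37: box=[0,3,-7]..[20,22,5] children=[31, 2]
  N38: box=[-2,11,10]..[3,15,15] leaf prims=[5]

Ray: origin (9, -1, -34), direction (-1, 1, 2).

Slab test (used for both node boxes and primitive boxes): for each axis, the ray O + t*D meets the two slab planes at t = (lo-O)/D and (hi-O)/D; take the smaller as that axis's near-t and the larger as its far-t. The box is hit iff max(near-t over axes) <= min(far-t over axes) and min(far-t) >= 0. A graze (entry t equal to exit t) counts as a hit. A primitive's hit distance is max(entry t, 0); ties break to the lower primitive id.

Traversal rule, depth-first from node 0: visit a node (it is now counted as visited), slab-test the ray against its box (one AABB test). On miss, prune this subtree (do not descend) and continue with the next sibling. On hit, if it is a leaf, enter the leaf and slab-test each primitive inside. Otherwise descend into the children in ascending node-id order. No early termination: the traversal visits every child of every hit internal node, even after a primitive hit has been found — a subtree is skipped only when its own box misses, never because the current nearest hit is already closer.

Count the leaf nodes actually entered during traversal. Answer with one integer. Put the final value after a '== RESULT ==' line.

Traverse from the root:
N0 x:[-11,27] y:[-18,23] z:[8,26] -> hit [8,23], descend [8, 32]
  N8 x:[-11,22] y:[3,23] z:[17/2,26] -> hit [17/2,22], descend [5, 33]
    N5 x:[-10,22] y:[3,16] z:[17/2,15] -> hit [17/2,15], descend [10, 36]
      N10 x:[9,22] y:[14,16] z:[25/2,15] -> hit [14,15], descend [6, 19]
        N6 x:[9,15] y:[14,16] z:[25/2,15] -> hit [14,15] leaf, test {P6@t=14}
        N19 x:[21,22] y:[15,16] z:[13,14] -> miss, prune
      N36 x:[-10,-2] y:[3,15] z:[17/2,14] -> miss, prune
    N33 x:[-11,22] y:[4,23] z:[27/2,26] -> hit [27/2,22], descend [20, 30]
      N20 x:[13,22] y:[14,22] z:[14,26] -> hit [14,22], descend [4, 21]
        N4 x:[17,22] y:[17,22] z:[14,17] -> hit [17,17] leaf, test {P19@t=17}
        N21 x:[13,15] y:[14,16] z:[23,26] -> miss, prune
      N30 x:[-11,11] y:[4,23] z:[27/2,49/2] -> miss, prune
  N32 x:[-8,27] y:[-18,4] z:[8,25] -> miss, prune

Summary -> nodes [0, 8, 5, 10, 6, 19, 36, 33, 20, 4, 21, 30, 32]; box-tests=13; leaf-entries=2; first=P6

== RESULT ==
2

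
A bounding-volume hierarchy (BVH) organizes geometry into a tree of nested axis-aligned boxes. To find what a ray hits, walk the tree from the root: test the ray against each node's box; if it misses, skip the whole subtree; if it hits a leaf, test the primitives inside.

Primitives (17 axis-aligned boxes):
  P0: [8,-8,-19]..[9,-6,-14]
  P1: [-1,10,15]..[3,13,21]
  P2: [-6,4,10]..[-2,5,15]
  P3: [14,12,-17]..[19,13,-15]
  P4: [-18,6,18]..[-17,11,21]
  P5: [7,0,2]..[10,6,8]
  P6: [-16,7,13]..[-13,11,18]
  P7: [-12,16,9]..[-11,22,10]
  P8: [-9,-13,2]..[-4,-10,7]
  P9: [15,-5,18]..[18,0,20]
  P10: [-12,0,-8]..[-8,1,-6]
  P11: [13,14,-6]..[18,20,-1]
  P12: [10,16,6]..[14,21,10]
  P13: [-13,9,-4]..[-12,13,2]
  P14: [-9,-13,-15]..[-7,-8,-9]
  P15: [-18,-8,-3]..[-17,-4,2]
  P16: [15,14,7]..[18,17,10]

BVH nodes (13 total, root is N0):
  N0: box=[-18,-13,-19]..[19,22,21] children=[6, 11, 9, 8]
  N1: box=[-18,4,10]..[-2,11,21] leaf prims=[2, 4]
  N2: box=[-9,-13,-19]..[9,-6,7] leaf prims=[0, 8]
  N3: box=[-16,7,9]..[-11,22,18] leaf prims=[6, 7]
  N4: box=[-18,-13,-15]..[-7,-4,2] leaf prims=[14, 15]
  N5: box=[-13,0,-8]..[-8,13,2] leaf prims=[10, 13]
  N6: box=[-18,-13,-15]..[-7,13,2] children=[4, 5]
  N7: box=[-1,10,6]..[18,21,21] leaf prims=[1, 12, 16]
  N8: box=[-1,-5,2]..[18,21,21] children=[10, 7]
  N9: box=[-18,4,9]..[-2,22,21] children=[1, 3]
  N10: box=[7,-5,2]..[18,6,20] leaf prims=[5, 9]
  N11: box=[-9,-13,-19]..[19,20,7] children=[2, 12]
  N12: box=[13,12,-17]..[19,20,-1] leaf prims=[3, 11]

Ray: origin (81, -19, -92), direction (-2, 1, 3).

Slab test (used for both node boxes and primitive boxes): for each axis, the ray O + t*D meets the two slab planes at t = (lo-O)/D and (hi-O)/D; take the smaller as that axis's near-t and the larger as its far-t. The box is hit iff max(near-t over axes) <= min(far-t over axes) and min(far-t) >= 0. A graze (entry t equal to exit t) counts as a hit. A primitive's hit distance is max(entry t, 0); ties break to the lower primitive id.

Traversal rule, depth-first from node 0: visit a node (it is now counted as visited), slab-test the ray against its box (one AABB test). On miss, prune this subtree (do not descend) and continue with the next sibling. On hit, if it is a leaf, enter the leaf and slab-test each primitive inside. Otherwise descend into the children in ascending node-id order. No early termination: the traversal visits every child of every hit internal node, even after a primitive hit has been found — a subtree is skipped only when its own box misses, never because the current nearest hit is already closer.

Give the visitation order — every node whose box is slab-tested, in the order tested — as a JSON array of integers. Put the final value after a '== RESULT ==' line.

Trace the traversal:
N0 x:[31,99/2] y:[6,41] z:[73/3,113/3] -> hit [31,113/3], descend [6, 8, 9, 11]
  N6 x:[44,99/2] y:[6,32] z:[77/3,94/3] -> miss, prune
  N8 x:[63/2,41] y:[14,40] z:[94/3,113/3] -> hit [63/2,113/3], descend [7, 10]
    N7 x:[63/2,41] y:[29,40] z:[98/3,113/3] -> hit [98/3,113/3] leaf, test {P1(miss), P12(miss), P16@t=33}
    N10 x:[63/2,37] y:[14,25] z:[94/3,112/3] -> miss, prune
  N9 x:[83/2,99/2] y:[23,41] z:[101/3,113/3] -> miss, prune
  N11 x:[31,45] y:[6,39] z:[73/3,33] -> hit [31,33], descend [2, 12]
    N2 x:[36,45] y:[6,13] z:[73/3,33] -> miss, prune
    N12 x:[31,34] y:[31,39] z:[25,91/3] -> miss, prune

order=[0, 6, 8, 7, 10, 9, 11, 2, 12]  |boxes|=9  |leaves|=1  hit=P16

== RESULT ==
[0, 6, 8, 7, 10, 9, 11, 2, 12]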